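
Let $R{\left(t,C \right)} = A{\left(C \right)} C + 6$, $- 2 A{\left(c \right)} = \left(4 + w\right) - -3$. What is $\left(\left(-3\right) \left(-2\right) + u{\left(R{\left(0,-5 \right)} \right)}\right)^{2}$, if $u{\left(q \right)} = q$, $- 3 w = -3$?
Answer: $1024$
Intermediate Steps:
$w = 1$ ($w = \left(- \frac{1}{3}\right) \left(-3\right) = 1$)
$A{\left(c \right)} = -4$ ($A{\left(c \right)} = - \frac{\left(4 + 1\right) - -3}{2} = - \frac{5 + 3}{2} = \left(- \frac{1}{2}\right) 8 = -4$)
$R{\left(t,C \right)} = 6 - 4 C$ ($R{\left(t,C \right)} = - 4 C + 6 = 6 - 4 C$)
$\left(\left(-3\right) \left(-2\right) + u{\left(R{\left(0,-5 \right)} \right)}\right)^{2} = \left(\left(-3\right) \left(-2\right) + \left(6 - -20\right)\right)^{2} = \left(6 + \left(6 + 20\right)\right)^{2} = \left(6 + 26\right)^{2} = 32^{2} = 1024$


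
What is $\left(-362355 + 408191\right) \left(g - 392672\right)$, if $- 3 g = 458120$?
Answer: $- \frac{74993929696}{3} \approx -2.4998 \cdot 10^{10}$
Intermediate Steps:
$g = - \frac{458120}{3}$ ($g = \left(- \frac{1}{3}\right) 458120 = - \frac{458120}{3} \approx -1.5271 \cdot 10^{5}$)
$\left(-362355 + 408191\right) \left(g - 392672\right) = \left(-362355 + 408191\right) \left(- \frac{458120}{3} - 392672\right) = 45836 \left(- \frac{1636136}{3}\right) = - \frac{74993929696}{3}$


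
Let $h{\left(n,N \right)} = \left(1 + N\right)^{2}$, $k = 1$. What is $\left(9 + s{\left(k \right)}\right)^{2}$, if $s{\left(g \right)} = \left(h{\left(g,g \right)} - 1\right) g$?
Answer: $144$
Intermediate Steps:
$s{\left(g \right)} = g \left(-1 + \left(1 + g\right)^{2}\right)$ ($s{\left(g \right)} = \left(\left(1 + g\right)^{2} - 1\right) g = \left(-1 + \left(1 + g\right)^{2}\right) g = g \left(-1 + \left(1 + g\right)^{2}\right)$)
$\left(9 + s{\left(k \right)}\right)^{2} = \left(9 + 1^{2} \left(2 + 1\right)\right)^{2} = \left(9 + 1 \cdot 3\right)^{2} = \left(9 + 3\right)^{2} = 12^{2} = 144$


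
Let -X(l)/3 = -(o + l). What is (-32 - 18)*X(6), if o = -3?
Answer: -450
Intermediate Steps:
X(l) = -9 + 3*l (X(l) = -(-3)*(-3 + l) = -3*(3 - l) = -9 + 3*l)
(-32 - 18)*X(6) = (-32 - 18)*(-9 + 3*6) = -50*(-9 + 18) = -50*9 = -450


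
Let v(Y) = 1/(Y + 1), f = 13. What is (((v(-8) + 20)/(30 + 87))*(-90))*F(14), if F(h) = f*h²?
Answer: -38920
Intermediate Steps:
F(h) = 13*h²
v(Y) = 1/(1 + Y)
(((v(-8) + 20)/(30 + 87))*(-90))*F(14) = (((1/(1 - 8) + 20)/(30 + 87))*(-90))*(13*14²) = (((1/(-7) + 20)/117)*(-90))*(13*196) = (((-⅐ + 20)*(1/117))*(-90))*2548 = (((139/7)*(1/117))*(-90))*2548 = ((139/819)*(-90))*2548 = -1390/91*2548 = -38920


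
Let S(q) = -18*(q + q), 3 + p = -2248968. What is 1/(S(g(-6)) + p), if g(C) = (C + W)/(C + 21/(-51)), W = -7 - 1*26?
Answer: -109/245161707 ≈ -4.4460e-7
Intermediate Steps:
p = -2248971 (p = -3 - 2248968 = -2248971)
W = -33 (W = -7 - 26 = -33)
g(C) = (-33 + C)/(-7/17 + C) (g(C) = (C - 33)/(C + 21/(-51)) = (-33 + C)/(C + 21*(-1/51)) = (-33 + C)/(C - 7/17) = (-33 + C)/(-7/17 + C))
S(q) = -36*q
1/(S(g(-6)) + p) = 1/(-612*(-33 - 6)/(-7 + 17*(-6)) - 2248971) = 1/(-612*(-39)/(-7 - 102) - 2248971) = 1/(-612*(-39)/(-109) - 2248971) = 1/(-612*(-1)*(-39)/109 - 2248971) = 1/(-36*663/109 - 2248971) = 1/(-23868/109 - 2248971) = 1/(-245161707/109) = -109/245161707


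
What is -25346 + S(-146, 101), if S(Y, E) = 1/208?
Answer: -5271967/208 ≈ -25346.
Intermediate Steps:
S(Y, E) = 1/208
-25346 + S(-146, 101) = -25346 + 1/208 = -5271967/208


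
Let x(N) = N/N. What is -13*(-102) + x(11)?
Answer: 1327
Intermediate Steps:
x(N) = 1
-13*(-102) + x(11) = -13*(-102) + 1 = 1326 + 1 = 1327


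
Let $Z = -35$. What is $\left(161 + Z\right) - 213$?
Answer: $-87$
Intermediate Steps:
$\left(161 + Z\right) - 213 = \left(161 - 35\right) - 213 = 126 - 213 = -87$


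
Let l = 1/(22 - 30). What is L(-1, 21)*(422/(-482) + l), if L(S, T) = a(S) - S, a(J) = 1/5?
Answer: -5787/4820 ≈ -1.2006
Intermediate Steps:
l = -1/8 (l = 1/(-8) = -1/8 ≈ -0.12500)
a(J) = 1/5
L(S, T) = 1/5 - S
L(-1, 21)*(422/(-482) + l) = (1/5 - 1*(-1))*(422/(-482) - 1/8) = (1/5 + 1)*(422*(-1/482) - 1/8) = 6*(-211/241 - 1/8)/5 = (6/5)*(-1929/1928) = -5787/4820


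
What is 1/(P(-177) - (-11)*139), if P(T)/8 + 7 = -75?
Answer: 1/873 ≈ 0.0011455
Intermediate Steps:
P(T) = -656 (P(T) = -56 + 8*(-75) = -56 - 600 = -656)
1/(P(-177) - (-11)*139) = 1/(-656 - (-11)*139) = 1/(-656 - 1*(-1529)) = 1/(-656 + 1529) = 1/873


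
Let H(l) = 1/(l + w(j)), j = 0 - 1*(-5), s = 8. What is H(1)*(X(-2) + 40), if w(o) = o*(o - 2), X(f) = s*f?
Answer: 3/2 ≈ 1.5000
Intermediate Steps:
j = 5 (j = 0 + 5 = 5)
X(f) = 8*f
w(o) = o*(-2 + o)
H(l) = 1/(15 + l) (H(l) = 1/(l + 5*(-2 + 5)) = 1/(l + 5*3) = 1/(l + 15) = 1/(15 + l))
H(1)*(X(-2) + 40) = (8*(-2) + 40)/(15 + 1) = (-16 + 40)/16 = (1/16)*24 = 3/2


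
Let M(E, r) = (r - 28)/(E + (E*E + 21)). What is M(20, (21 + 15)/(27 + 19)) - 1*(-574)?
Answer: 5821456/10143 ≈ 573.94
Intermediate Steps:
M(E, r) = (-28 + r)/(21 + E + E²) (M(E, r) = (-28 + r)/(E + (E² + 21)) = (-28 + r)/(E + (21 + E²)) = (-28 + r)/(21 + E + E²))
M(20, (21 + 15)/(27 + 19)) - 1*(-574) = (-28 + (21 + 15)/(27 + 19))/(21 + 20 + 20²) - 1*(-574) = (-28 + 36/46)/(21 + 20 + 400) + 574 = (-28 + 36*(1/46))/441 + 574 = (-28 + 18/23)/441 + 574 = (1/441)*(-626/23) + 574 = -626/10143 + 574 = 5821456/10143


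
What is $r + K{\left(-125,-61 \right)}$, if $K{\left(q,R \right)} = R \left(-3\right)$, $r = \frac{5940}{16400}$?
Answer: $\frac{150357}{820} \approx 183.36$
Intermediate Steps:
$r = \frac{297}{820}$ ($r = 5940 \cdot \frac{1}{16400} = \frac{297}{820} \approx 0.3622$)
$K{\left(q,R \right)} = - 3 R$
$r + K{\left(-125,-61 \right)} = \frac{297}{820} - -183 = \frac{297}{820} + 183 = \frac{150357}{820}$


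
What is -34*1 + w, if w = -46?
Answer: -80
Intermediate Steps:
-34*1 + w = -34*1 - 46 = -34 - 46 = -80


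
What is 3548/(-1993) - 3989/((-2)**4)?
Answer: -8006845/31888 ≈ -251.09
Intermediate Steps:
3548/(-1993) - 3989/((-2)**4) = 3548*(-1/1993) - 3989/16 = -3548/1993 - 3989*1/16 = -3548/1993 - 3989/16 = -8006845/31888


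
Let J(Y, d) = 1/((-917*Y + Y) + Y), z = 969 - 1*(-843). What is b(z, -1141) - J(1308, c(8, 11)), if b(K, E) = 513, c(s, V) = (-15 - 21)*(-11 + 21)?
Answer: 613968661/1196820 ≈ 513.00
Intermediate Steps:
c(s, V) = -360 (c(s, V) = -36*10 = -360)
z = 1812 (z = 969 + 843 = 1812)
J(Y, d) = -1/(915*Y) (J(Y, d) = 1/(-916*Y + Y) = 1/(-915*Y) = -1/(915*Y))
b(z, -1141) - J(1308, c(8, 11)) = 513 - (-1)/(915*1308) = 513 - 1*(-1/1196820) = 513 + 1/1196820 = 613968661/1196820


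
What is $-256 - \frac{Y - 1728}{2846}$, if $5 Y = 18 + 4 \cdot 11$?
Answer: $- \frac{1817151}{7115} \approx -255.4$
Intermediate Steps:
$Y = \frac{62}{5}$ ($Y = \frac{18 + 4 \cdot 11}{5} = \frac{18 + 44}{5} = \frac{1}{5} \cdot 62 = \frac{62}{5} \approx 12.4$)
$-256 - \frac{Y - 1728}{2846} = -256 - \frac{\frac{62}{5} - 1728}{2846} = -256 - \left(\frac{62}{5} - 1728\right) \frac{1}{2846} = -256 - \left(- \frac{8578}{5}\right) \frac{1}{2846} = -256 - - \frac{4289}{7115} = -256 + \frac{4289}{7115} = - \frac{1817151}{7115}$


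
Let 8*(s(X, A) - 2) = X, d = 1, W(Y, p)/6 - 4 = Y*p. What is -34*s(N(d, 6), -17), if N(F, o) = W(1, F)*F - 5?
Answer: -697/4 ≈ -174.25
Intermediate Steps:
W(Y, p) = 24 + 6*Y*p (W(Y, p) = 24 + 6*(Y*p) = 24 + 6*Y*p)
N(F, o) = -5 + F*(24 + 6*F) (N(F, o) = (24 + 6*1*F)*F - 5 = (24 + 6*F)*F - 5 = F*(24 + 6*F) - 5 = -5 + F*(24 + 6*F))
s(X, A) = 2 + X/8
-34*s(N(d, 6), -17) = -34*(2 + (-5 + 6*1*(4 + 1))/8) = -34*(2 + (-5 + 6*1*5)/8) = -34*(2 + (-5 + 30)/8) = -34*(2 + (⅛)*25) = -34*(2 + 25/8) = -34*41/8 = -697/4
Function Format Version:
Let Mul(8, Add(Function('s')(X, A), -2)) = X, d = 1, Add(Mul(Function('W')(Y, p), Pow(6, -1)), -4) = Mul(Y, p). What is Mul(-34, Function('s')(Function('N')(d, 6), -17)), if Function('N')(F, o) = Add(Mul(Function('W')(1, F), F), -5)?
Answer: Rational(-697, 4) ≈ -174.25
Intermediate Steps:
Function('W')(Y, p) = Add(24, Mul(6, Y, p)) (Function('W')(Y, p) = Add(24, Mul(6, Mul(Y, p))) = Add(24, Mul(6, Y, p)))
Function('N')(F, o) = Add(-5, Mul(F, Add(24, Mul(6, F)))) (Function('N')(F, o) = Add(Mul(Add(24, Mul(6, 1, F)), F), -5) = Add(Mul(Add(24, Mul(6, F)), F), -5) = Add(Mul(F, Add(24, Mul(6, F))), -5) = Add(-5, Mul(F, Add(24, Mul(6, F)))))
Function('s')(X, A) = Add(2, Mul(Rational(1, 8), X))
Mul(-34, Function('s')(Function('N')(d, 6), -17)) = Mul(-34, Add(2, Mul(Rational(1, 8), Add(-5, Mul(6, 1, Add(4, 1)))))) = Mul(-34, Add(2, Mul(Rational(1, 8), Add(-5, Mul(6, 1, 5))))) = Mul(-34, Add(2, Mul(Rational(1, 8), Add(-5, 30)))) = Mul(-34, Add(2, Mul(Rational(1, 8), 25))) = Mul(-34, Add(2, Rational(25, 8))) = Mul(-34, Rational(41, 8)) = Rational(-697, 4)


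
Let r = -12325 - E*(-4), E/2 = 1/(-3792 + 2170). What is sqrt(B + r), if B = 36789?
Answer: 10*sqrt(160904833)/811 ≈ 156.41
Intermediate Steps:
E = -1/811 (E = 2/(-3792 + 2170) = 2/(-1622) = 2*(-1/1622) = -1/811 ≈ -0.0012330)
r = -9995579/811 (r = -12325 - (-1)*(-4)/811 = -12325 - 1*4/811 = -12325 - 4/811 = -9995579/811 ≈ -12325.)
sqrt(B + r) = sqrt(36789 - 9995579/811) = sqrt(19840300/811) = 10*sqrt(160904833)/811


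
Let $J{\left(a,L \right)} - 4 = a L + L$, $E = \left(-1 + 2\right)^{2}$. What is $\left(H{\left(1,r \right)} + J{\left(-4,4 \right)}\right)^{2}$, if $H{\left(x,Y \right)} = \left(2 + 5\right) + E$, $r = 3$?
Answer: $0$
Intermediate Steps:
$E = 1$ ($E = 1^{2} = 1$)
$J{\left(a,L \right)} = 4 + L + L a$ ($J{\left(a,L \right)} = 4 + \left(a L + L\right) = 4 + \left(L a + L\right) = 4 + \left(L + L a\right) = 4 + L + L a$)
$H{\left(x,Y \right)} = 8$ ($H{\left(x,Y \right)} = \left(2 + 5\right) + 1 = 7 + 1 = 8$)
$\left(H{\left(1,r \right)} + J{\left(-4,4 \right)}\right)^{2} = \left(8 + \left(4 + 4 + 4 \left(-4\right)\right)\right)^{2} = \left(8 + \left(4 + 4 - 16\right)\right)^{2} = \left(8 - 8\right)^{2} = 0^{2} = 0$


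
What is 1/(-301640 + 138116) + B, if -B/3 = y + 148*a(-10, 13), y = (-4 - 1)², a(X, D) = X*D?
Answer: 9426340979/163524 ≈ 57645.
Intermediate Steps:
a(X, D) = D*X
y = 25 (y = (-5)² = 25)
B = 57645 (B = -3*(25 + 148*(13*(-10))) = -3*(25 + 148*(-130)) = -3*(25 - 19240) = -3*(-19215) = 57645)
1/(-301640 + 138116) + B = 1/(-301640 + 138116) + 57645 = 1/(-163524) + 57645 = -1/163524 + 57645 = 9426340979/163524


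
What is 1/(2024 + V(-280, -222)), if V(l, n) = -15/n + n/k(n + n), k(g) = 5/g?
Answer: 370/8042937 ≈ 4.6003e-5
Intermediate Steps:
V(l, n) = -15/n + 2*n**2/5 (V(l, n) = -15/n + n/((5/(n + n))) = -15/n + n/((5/((2*n)))) = -15/n + n/((5*(1/(2*n)))) = -15/n + n/((5/(2*n))) = -15/n + n*(2*n/5) = -15/n + 2*n**2/5)
1/(2024 + V(-280, -222)) = 1/(2024 + (1/5)*(-75 + 2*(-222)**3)/(-222)) = 1/(2024 + (1/5)*(-1/222)*(-75 + 2*(-10941048))) = 1/(2024 + (1/5)*(-1/222)*(-75 - 21882096)) = 1/(2024 + (1/5)*(-1/222)*(-21882171)) = 1/(2024 + 7294057/370) = 1/(8042937/370) = 370/8042937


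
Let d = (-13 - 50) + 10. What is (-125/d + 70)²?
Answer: 14707225/2809 ≈ 5235.8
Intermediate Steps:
d = -53 (d = -63 + 10 = -53)
(-125/d + 70)² = (-125/(-53) + 70)² = (-125*(-1/53) + 70)² = (125/53 + 70)² = (3835/53)² = 14707225/2809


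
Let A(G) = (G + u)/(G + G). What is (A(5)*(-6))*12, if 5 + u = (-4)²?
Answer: -576/5 ≈ -115.20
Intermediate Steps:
u = 11 (u = -5 + (-4)² = -5 + 16 = 11)
A(G) = (11 + G)/(2*G) (A(G) = (G + 11)/(G + G) = (11 + G)/((2*G)) = (11 + G)*(1/(2*G)) = (11 + G)/(2*G))
(A(5)*(-6))*12 = (((½)*(11 + 5)/5)*(-6))*12 = (((½)*(⅕)*16)*(-6))*12 = ((8/5)*(-6))*12 = -48/5*12 = -576/5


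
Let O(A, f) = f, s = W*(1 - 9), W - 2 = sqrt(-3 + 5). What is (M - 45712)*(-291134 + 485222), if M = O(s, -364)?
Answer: -8942798688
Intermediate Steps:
W = 2 + sqrt(2) (W = 2 + sqrt(-3 + 5) = 2 + sqrt(2) ≈ 3.4142)
s = -16 - 8*sqrt(2) (s = (2 + sqrt(2))*(1 - 9) = (2 + sqrt(2))*(-8) = -16 - 8*sqrt(2) ≈ -27.314)
M = -364
(M - 45712)*(-291134 + 485222) = (-364 - 45712)*(-291134 + 485222) = -46076*194088 = -8942798688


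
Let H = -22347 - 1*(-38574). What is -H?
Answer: -16227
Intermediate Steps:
H = 16227 (H = -22347 + 38574 = 16227)
-H = -1*16227 = -16227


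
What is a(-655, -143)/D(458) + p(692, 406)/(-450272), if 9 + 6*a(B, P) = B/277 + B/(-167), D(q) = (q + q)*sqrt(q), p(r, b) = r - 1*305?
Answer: -387/450272 - 344281*sqrt(458)/116441674512 ≈ -0.00092276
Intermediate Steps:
p(r, b) = -305 + r (p(r, b) = r - 305 = -305 + r)
D(q) = 2*q**(3/2) (D(q) = (2*q)*sqrt(q) = 2*q**(3/2))
a(B, P) = -3/2 - 55*B/138777 (a(B, P) = -3/2 + (B/277 + B/(-167))/6 = -3/2 + (B*(1/277) + B*(-1/167))/6 = -3/2 + (B/277 - B/167)/6 = -3/2 + (-110*B/46259)/6 = -3/2 - 55*B/138777)
a(-655, -143)/D(458) + p(692, 406)/(-450272) = (-3/2 - 55/138777*(-655))/((2*458**(3/2))) + (-305 + 692)/(-450272) = (-3/2 + 36025/138777)/((2*(458*sqrt(458)))) + 387*(-1/450272) = -344281*sqrt(458)/419528/277554 - 387/450272 = -344281*sqrt(458)/116441674512 - 387/450272 = -387/450272 - 344281*sqrt(458)/116441674512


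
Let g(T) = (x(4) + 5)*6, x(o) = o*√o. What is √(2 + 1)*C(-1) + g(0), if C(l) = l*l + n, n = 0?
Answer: 78 + √3 ≈ 79.732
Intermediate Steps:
C(l) = l² (C(l) = l*l + 0 = l² + 0 = l²)
x(o) = o^(3/2)
g(T) = 78 (g(T) = (4^(3/2) + 5)*6 = (8 + 5)*6 = 13*6 = 78)
√(2 + 1)*C(-1) + g(0) = √(2 + 1)*(-1)² + 78 = √3*1 + 78 = √3 + 78 = 78 + √3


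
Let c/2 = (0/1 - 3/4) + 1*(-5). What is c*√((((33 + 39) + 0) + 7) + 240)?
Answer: -23*√319/2 ≈ -205.40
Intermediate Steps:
c = -23/2 (c = 2*((0/1 - 3/4) + 1*(-5)) = 2*((0*1 - 3*¼) - 5) = 2*((0 - ¾) - 5) = 2*(-¾ - 5) = 2*(-23/4) = -23/2 ≈ -11.500)
c*√((((33 + 39) + 0) + 7) + 240) = -23*√((((33 + 39) + 0) + 7) + 240)/2 = -23*√(((72 + 0) + 7) + 240)/2 = -23*√((72 + 7) + 240)/2 = -23*√(79 + 240)/2 = -23*√319/2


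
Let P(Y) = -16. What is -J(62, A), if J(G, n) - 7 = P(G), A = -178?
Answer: 9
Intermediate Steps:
J(G, n) = -9 (J(G, n) = 7 - 16 = -9)
-J(62, A) = -1*(-9) = 9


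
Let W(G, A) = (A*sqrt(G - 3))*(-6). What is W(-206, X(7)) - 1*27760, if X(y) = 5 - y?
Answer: -27760 + 12*I*sqrt(209) ≈ -27760.0 + 173.48*I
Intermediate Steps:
W(G, A) = -6*A*sqrt(-3 + G) (W(G, A) = (A*sqrt(-3 + G))*(-6) = -6*A*sqrt(-3 + G))
W(-206, X(7)) - 1*27760 = -6*(5 - 1*7)*sqrt(-3 - 206) - 1*27760 = -6*(5 - 7)*sqrt(-209) - 27760 = -6*(-2)*I*sqrt(209) - 27760 = 12*I*sqrt(209) - 27760 = -27760 + 12*I*sqrt(209)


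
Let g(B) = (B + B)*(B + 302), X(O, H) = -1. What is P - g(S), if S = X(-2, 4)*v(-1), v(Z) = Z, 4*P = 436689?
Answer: 434265/4 ≈ 1.0857e+5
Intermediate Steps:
P = 436689/4 (P = (¼)*436689 = 436689/4 ≈ 1.0917e+5)
S = 1 (S = -1*(-1) = 1)
g(B) = 2*B*(302 + B) (g(B) = (2*B)*(302 + B) = 2*B*(302 + B))
P - g(S) = 436689/4 - 2*(302 + 1) = 436689/4 - 2*303 = 436689/4 - 1*606 = 436689/4 - 606 = 434265/4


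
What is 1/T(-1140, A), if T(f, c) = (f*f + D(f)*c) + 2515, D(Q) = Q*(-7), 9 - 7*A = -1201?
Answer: 1/2681515 ≈ 3.7292e-7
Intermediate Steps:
A = 1210/7 (A = 9/7 - 1/7*(-1201) = 9/7 + 1201/7 = 1210/7 ≈ 172.86)
D(Q) = -7*Q
T(f, c) = 2515 + f**2 - 7*c*f (T(f, c) = (f*f + (-7*f)*c) + 2515 = (f**2 - 7*c*f) + 2515 = 2515 + f**2 - 7*c*f)
1/T(-1140, A) = 1/(2515 + (-1140)**2 - 7*1210/7*(-1140)) = 1/(2515 + 1299600 + 1379400) = 1/2681515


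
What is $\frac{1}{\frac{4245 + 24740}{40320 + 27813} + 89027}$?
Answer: $\frac{68133}{6065705576} \approx 1.1232 \cdot 10^{-5}$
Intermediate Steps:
$\frac{1}{\frac{4245 + 24740}{40320 + 27813} + 89027} = \frac{1}{\frac{28985}{68133} + 89027} = \frac{1}{\frac{6065705576}{68133}} = \frac{68133}{6065705576}$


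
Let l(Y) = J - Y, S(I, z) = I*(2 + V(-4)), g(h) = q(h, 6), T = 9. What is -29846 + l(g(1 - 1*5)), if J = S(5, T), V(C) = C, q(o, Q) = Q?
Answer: -29862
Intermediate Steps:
g(h) = 6
S(I, z) = -2*I (S(I, z) = I*(2 - 4) = I*(-2) = -2*I)
J = -10 (J = -2*5 = -10)
l(Y) = -10 - Y
-29846 + l(g(1 - 1*5)) = -29846 + (-10 - 1*6) = -29846 + (-10 - 6) = -29846 - 16 = -29862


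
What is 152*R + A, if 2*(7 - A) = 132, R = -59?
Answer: -9027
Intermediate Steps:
A = -59 (A = 7 - ½*132 = 7 - 66 = -59)
152*R + A = 152*(-59) - 59 = -8968 - 59 = -9027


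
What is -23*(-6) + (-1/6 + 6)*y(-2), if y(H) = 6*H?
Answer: 68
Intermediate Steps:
-23*(-6) + (-1/6 + 6)*y(-2) = -23*(-6) + (-1/6 + 6)*(6*(-2)) = 138 + (-1*⅙ + 6)*(-12) = 138 + (-⅙ + 6)*(-12) = 138 + (35/6)*(-12) = 138 - 70 = 68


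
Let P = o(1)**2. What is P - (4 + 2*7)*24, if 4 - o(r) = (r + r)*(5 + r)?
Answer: -368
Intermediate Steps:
o(r) = 4 - 2*r*(5 + r) (o(r) = 4 - (r + r)*(5 + r) = 4 - 2*r*(5 + r))
P = 64 (P = (4 - 10*1 - 2*1**2)**2 = (4 - 10 - 2*1)**2 = (4 - 10 - 2)**2 = (-8)**2 = 64)
P - (4 + 2*7)*24 = 64 - (4 + 2*7)*24 = 64 - (4 + 14)*24 = 64 - 18*24 = 64 - 1*432 = 64 - 432 = -368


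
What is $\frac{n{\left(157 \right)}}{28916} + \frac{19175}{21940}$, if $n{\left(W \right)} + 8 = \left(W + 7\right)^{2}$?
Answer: $\frac{57219351}{31720852} \approx 1.8038$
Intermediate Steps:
$n{\left(W \right)} = -8 + \left(7 + W\right)^{2}$ ($n{\left(W \right)} = -8 + \left(W + 7\right)^{2} = -8 + \left(7 + W\right)^{2}$)
$\frac{n{\left(157 \right)}}{28916} + \frac{19175}{21940} = \frac{-8 + \left(7 + 157\right)^{2}}{28916} + \frac{19175}{21940} = \left(-8 + 164^{2}\right) \frac{1}{28916} + 19175 \cdot \frac{1}{21940} = \left(-8 + 26896\right) \frac{1}{28916} + \frac{3835}{4388} = 26888 \cdot \frac{1}{28916} + \frac{3835}{4388} = \frac{6722}{7229} + \frac{3835}{4388} = \frac{57219351}{31720852}$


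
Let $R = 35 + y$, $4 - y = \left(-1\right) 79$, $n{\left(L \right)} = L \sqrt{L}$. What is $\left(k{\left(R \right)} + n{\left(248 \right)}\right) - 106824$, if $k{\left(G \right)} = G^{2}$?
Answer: $-92900 + 496 \sqrt{62} \approx -88995.0$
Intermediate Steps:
$n{\left(L \right)} = L^{\frac{3}{2}}$
$y = 83$ ($y = 4 - \left(-1\right) 79 = 4 - -79 = 4 + 79 = 83$)
$R = 118$ ($R = 35 + 83 = 118$)
$\left(k{\left(R \right)} + n{\left(248 \right)}\right) - 106824 = \left(118^{2} + 248^{\frac{3}{2}}\right) - 106824 = \left(13924 + 496 \sqrt{62}\right) - 106824 = -92900 + 496 \sqrt{62}$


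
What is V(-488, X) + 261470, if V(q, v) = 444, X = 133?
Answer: 261914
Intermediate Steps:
V(-488, X) + 261470 = 444 + 261470 = 261914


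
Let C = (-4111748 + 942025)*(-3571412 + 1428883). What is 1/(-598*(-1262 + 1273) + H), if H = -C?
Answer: -1/6791223456045 ≈ -1.4725e-13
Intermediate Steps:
C = 6791223449467 (C = -3169723*(-2142529) = 6791223449467)
H = -6791223449467 (H = -1*6791223449467 = -6791223449467)
1/(-598*(-1262 + 1273) + H) = 1/(-598*(-1262 + 1273) - 6791223449467) = 1/(-598*11 - 6791223449467) = 1/(-6578 - 6791223449467) = 1/(-6791223456045) = -1/6791223456045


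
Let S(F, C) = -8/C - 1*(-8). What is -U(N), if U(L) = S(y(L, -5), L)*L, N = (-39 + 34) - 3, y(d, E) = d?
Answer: 72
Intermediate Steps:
S(F, C) = 8 - 8/C (S(F, C) = -8/C + 8 = 8 - 8/C)
N = -8 (N = -5 - 3 = -8)
U(L) = L*(8 - 8/L) (U(L) = (8 - 8/L)*L = L*(8 - 8/L))
-U(N) = -(-8 + 8*(-8)) = -(-8 - 64) = -1*(-72) = 72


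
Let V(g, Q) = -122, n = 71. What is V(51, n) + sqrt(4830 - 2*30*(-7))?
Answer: -122 + 5*sqrt(210) ≈ -49.543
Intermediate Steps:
V(51, n) + sqrt(4830 - 2*30*(-7)) = -122 + sqrt(4830 - 2*30*(-7)) = -122 + sqrt(4830 - 60*(-7)) = -122 + sqrt(4830 + 420) = -122 + sqrt(5250) = -122 + 5*sqrt(210)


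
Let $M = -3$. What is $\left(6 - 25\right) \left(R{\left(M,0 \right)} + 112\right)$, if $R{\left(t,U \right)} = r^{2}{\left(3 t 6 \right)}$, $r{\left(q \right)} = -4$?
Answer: $-2432$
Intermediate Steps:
$R{\left(t,U \right)} = 16$ ($R{\left(t,U \right)} = \left(-4\right)^{2} = 16$)
$\left(6 - 25\right) \left(R{\left(M,0 \right)} + 112\right) = \left(6 - 25\right) \left(16 + 112\right) = \left(6 - 25\right) 128 = \left(-19\right) 128 = -2432$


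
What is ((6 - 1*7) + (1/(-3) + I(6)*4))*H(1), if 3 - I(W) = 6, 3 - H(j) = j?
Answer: -80/3 ≈ -26.667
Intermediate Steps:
H(j) = 3 - j
I(W) = -3 (I(W) = 3 - 1*6 = 3 - 6 = -3)
((6 - 1*7) + (1/(-3) + I(6)*4))*H(1) = ((6 - 1*7) + (1/(-3) - 3*4))*(3 - 1*1) = ((6 - 7) + (-1/3 - 12))*(3 - 1) = (-1 - 37/3)*2 = -40/3*2 = -80/3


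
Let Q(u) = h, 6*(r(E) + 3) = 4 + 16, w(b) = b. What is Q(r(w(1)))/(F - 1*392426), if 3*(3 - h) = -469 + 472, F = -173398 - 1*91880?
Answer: -1/328852 ≈ -3.0409e-6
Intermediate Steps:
r(E) = 1/3 (r(E) = -3 + (4 + 16)/6 = -3 + (1/6)*20 = -3 + 10/3 = 1/3)
F = -265278 (F = -173398 - 91880 = -265278)
h = 2 (h = 3 - (-469 + 472)/3 = 3 - 1/3*3 = 3 - 1 = 2)
Q(u) = 2
Q(r(w(1)))/(F - 1*392426) = 2/(-265278 - 1*392426) = 2/(-265278 - 392426) = 2/(-657704) = 2*(-1/657704) = -1/328852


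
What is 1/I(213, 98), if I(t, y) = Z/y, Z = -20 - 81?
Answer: -98/101 ≈ -0.97030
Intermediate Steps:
Z = -101
I(t, y) = -101/y
1/I(213, 98) = 1/(-101/98) = -98/101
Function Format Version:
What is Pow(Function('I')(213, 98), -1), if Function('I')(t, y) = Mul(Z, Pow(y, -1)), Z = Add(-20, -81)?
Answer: Rational(-98, 101) ≈ -0.97030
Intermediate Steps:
Z = -101
Function('I')(t, y) = Mul(-101, Pow(y, -1))
Pow(Function('I')(213, 98), -1) = Pow(Mul(-101, Pow(98, -1)), -1) = Pow(Mul(-101, Rational(1, 98)), -1) = Pow(Rational(-101, 98), -1) = Rational(-98, 101)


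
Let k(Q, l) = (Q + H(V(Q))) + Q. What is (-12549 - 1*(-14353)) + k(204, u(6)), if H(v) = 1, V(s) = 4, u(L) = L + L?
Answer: 2213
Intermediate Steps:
u(L) = 2*L
k(Q, l) = 1 + 2*Q (k(Q, l) = (Q + 1) + Q = (1 + Q) + Q = 1 + 2*Q)
(-12549 - 1*(-14353)) + k(204, u(6)) = (-12549 - 1*(-14353)) + (1 + 2*204) = (-12549 + 14353) + (1 + 408) = 1804 + 409 = 2213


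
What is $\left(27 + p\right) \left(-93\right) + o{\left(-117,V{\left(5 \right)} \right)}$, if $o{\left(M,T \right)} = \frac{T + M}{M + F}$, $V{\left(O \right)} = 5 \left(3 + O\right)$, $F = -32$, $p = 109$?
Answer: $- \frac{1884475}{149} \approx -12647.0$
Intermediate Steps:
$V{\left(O \right)} = 15 + 5 O$
$o{\left(M,T \right)} = \frac{M + T}{-32 + M}$ ($o{\left(M,T \right)} = \frac{T + M}{M - 32} = \frac{M + T}{-32 + M}$)
$\left(27 + p\right) \left(-93\right) + o{\left(-117,V{\left(5 \right)} \right)} = \left(27 + 109\right) \left(-93\right) + \frac{-117 + \left(15 + 5 \cdot 5\right)}{-32 - 117} = 136 \left(-93\right) + \frac{-117 + \left(15 + 25\right)}{-149} = -12648 - \frac{-117 + 40}{149} = -12648 - - \frac{77}{149} = -12648 + \frac{77}{149} = - \frac{1884475}{149}$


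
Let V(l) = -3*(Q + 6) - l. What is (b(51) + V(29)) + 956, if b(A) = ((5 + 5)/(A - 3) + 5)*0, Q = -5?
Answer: 924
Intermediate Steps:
b(A) = 0 (b(A) = (10/(-3 + A) + 5)*0 = (5 + 10/(-3 + A))*0 = 0)
V(l) = -3 - l (V(l) = -3*(-5 + 6) - l = -3*1 - l = -3 - l)
(b(51) + V(29)) + 956 = (0 + (-3 - 1*29)) + 956 = (0 + (-3 - 29)) + 956 = (0 - 32) + 956 = -32 + 956 = 924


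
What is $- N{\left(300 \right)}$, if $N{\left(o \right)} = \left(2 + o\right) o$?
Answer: $-90600$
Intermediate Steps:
$N{\left(o \right)} = o \left(2 + o\right)$
$- N{\left(300 \right)} = - 300 \left(2 + 300\right) = - 300 \cdot 302 = \left(-1\right) 90600 = -90600$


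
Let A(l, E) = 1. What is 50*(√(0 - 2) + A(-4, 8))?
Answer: 50 + 50*I*√2 ≈ 50.0 + 70.711*I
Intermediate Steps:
50*(√(0 - 2) + A(-4, 8)) = 50*(√(0 - 2) + 1) = 50*(√(-2) + 1) = 50*(I*√2 + 1) = 50*(1 + I*√2) = 50 + 50*I*√2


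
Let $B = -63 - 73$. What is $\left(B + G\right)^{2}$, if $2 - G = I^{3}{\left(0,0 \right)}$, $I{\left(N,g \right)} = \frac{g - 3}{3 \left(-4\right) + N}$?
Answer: $\frac{73564929}{4096} \approx 17960.0$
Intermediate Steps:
$I{\left(N,g \right)} = \frac{-3 + g}{-12 + N}$
$G = \frac{127}{64}$ ($G = 2 - \left(\frac{-3 + 0}{-12 + 0}\right)^{3} = 2 - \left(\frac{1}{-12} \left(-3\right)\right)^{3} = 2 - \left(\left(- \frac{1}{12}\right) \left(-3\right)\right)^{3} = 2 - \left(\frac{1}{4}\right)^{3} = 2 - \frac{1}{64} = \frac{127}{64} \approx 1.9844$)
$B = -136$ ($B = -63 - 73 = -136$)
$\left(B + G\right)^{2} = \left(-136 + \frac{127}{64}\right)^{2} = \left(- \frac{8577}{64}\right)^{2} = \frac{73564929}{4096}$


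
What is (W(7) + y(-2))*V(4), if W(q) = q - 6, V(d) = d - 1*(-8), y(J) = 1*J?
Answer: -12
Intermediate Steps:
y(J) = J
V(d) = 8 + d (V(d) = d + 8 = 8 + d)
W(q) = -6 + q
(W(7) + y(-2))*V(4) = ((-6 + 7) - 2)*(8 + 4) = (1 - 2)*12 = -1*12 = -12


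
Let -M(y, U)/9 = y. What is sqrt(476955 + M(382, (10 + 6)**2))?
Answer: 3*sqrt(52613) ≈ 688.13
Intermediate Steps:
M(y, U) = -9*y
sqrt(476955 + M(382, (10 + 6)**2)) = sqrt(476955 - 9*382) = sqrt(476955 - 3438) = sqrt(473517) = 3*sqrt(52613)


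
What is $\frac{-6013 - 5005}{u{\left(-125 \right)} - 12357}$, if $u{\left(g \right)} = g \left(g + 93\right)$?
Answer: $\frac{11018}{8357} \approx 1.3184$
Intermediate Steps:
$u{\left(g \right)} = g \left(93 + g\right)$
$\frac{-6013 - 5005}{u{\left(-125 \right)} - 12357} = \frac{-6013 - 5005}{- 125 \left(93 - 125\right) - 12357} = - \frac{11018}{\left(-125\right) \left(-32\right) - 12357} = - \frac{11018}{4000 - 12357} = - \frac{11018}{-8357} = \left(-11018\right) \left(- \frac{1}{8357}\right) = \frac{11018}{8357}$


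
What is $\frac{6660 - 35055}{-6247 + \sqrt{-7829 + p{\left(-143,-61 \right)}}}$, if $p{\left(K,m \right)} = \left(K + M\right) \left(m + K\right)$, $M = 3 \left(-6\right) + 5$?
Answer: $\frac{19709285}{4333446} + \frac{3155 \sqrt{23995}}{4333446} \approx 4.661$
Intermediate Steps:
$M = -13$ ($M = -18 + 5 = -13$)
$p{\left(K,m \right)} = \left(-13 + K\right) \left(K + m\right)$ ($p{\left(K,m \right)} = \left(K - 13\right) \left(m + K\right) = \left(-13 + K\right) \left(K + m\right)$)
$\frac{6660 - 35055}{-6247 + \sqrt{-7829 + p{\left(-143,-61 \right)}}} = \frac{6660 - 35055}{-6247 + \sqrt{-7829 - \left(-11375 - 20449\right)}} = - \frac{28395}{-6247 + \sqrt{-7829 + \left(20449 + 1859 + 793 + 8723\right)}} = - \frac{28395}{-6247 + \sqrt{-7829 + 31824}} = - \frac{28395}{-6247 + \sqrt{23995}}$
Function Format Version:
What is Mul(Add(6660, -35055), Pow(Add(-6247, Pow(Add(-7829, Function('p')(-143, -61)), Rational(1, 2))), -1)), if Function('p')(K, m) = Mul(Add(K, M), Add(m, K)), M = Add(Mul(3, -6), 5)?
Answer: Add(Rational(19709285, 4333446), Mul(Rational(3155, 4333446), Pow(23995, Rational(1, 2)))) ≈ 4.6610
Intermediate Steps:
M = -13 (M = Add(-18, 5) = -13)
Function('p')(K, m) = Mul(Add(-13, K), Add(K, m)) (Function('p')(K, m) = Mul(Add(K, -13), Add(m, K)) = Mul(Add(-13, K), Add(K, m)))
Mul(Add(6660, -35055), Pow(Add(-6247, Pow(Add(-7829, Function('p')(-143, -61)), Rational(1, 2))), -1)) = Mul(Add(6660, -35055), Pow(Add(-6247, Pow(Add(-7829, Add(Pow(-143, 2), Mul(-13, -143), Mul(-13, -61), Mul(-143, -61))), Rational(1, 2))), -1)) = Mul(-28395, Pow(Add(-6247, Pow(Add(-7829, Add(20449, 1859, 793, 8723)), Rational(1, 2))), -1)) = Mul(-28395, Pow(Add(-6247, Pow(Add(-7829, 31824), Rational(1, 2))), -1)) = Mul(-28395, Pow(Add(-6247, Pow(23995, Rational(1, 2))), -1))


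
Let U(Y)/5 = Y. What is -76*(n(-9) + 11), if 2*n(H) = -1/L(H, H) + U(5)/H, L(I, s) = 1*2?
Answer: -6403/9 ≈ -711.44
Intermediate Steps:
U(Y) = 5*Y
L(I, s) = 2
n(H) = -¼ + 25/(2*H) (n(H) = (-1/2 + (5*5)/H)/2 = (-1*½ + 25/H)/2 = (-½ + 25/H)/2 = -¼ + 25/(2*H))
-76*(n(-9) + 11) = -76*((¼)*(50 - 1*(-9))/(-9) + 11) = -76*((¼)*(-⅑)*(50 + 9) + 11) = -76*((¼)*(-⅑)*59 + 11) = -76*(-59/36 + 11) = -76*337/36 = -6403/9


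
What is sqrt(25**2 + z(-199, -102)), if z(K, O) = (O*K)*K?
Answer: I*sqrt(4038677) ≈ 2009.6*I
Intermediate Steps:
z(K, O) = O*K**2 (z(K, O) = (K*O)*K = O*K**2)
sqrt(25**2 + z(-199, -102)) = sqrt(25**2 - 102*(-199)**2) = sqrt(625 - 102*39601) = sqrt(625 - 4039302) = sqrt(-4038677) = I*sqrt(4038677)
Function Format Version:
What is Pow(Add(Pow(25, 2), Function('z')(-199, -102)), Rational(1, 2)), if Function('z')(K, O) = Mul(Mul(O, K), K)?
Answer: Mul(I, Pow(4038677, Rational(1, 2))) ≈ Mul(2009.6, I)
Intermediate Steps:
Function('z')(K, O) = Mul(O, Pow(K, 2)) (Function('z')(K, O) = Mul(Mul(K, O), K) = Mul(O, Pow(K, 2)))
Pow(Add(Pow(25, 2), Function('z')(-199, -102)), Rational(1, 2)) = Pow(Add(Pow(25, 2), Mul(-102, Pow(-199, 2))), Rational(1, 2)) = Pow(Add(625, Mul(-102, 39601)), Rational(1, 2)) = Pow(Add(625, -4039302), Rational(1, 2)) = Pow(-4038677, Rational(1, 2)) = Mul(I, Pow(4038677, Rational(1, 2)))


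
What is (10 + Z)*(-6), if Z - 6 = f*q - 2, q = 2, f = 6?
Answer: -156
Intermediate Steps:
Z = 16 (Z = 6 + (6*2 - 2) = 6 + (12 - 2) = 6 + 10 = 16)
(10 + Z)*(-6) = (10 + 16)*(-6) = 26*(-6) = -156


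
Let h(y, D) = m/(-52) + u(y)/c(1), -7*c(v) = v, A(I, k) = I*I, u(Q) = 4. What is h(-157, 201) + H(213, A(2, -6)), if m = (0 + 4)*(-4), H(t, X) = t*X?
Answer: 10716/13 ≈ 824.31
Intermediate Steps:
A(I, k) = I²
H(t, X) = X*t
c(v) = -v/7
m = -16 (m = 4*(-4) = -16)
h(y, D) = -360/13 (h(y, D) = -16/(-52) + 4/((-⅐*1)) = -16*(-1/52) + 4/(-⅐) = 4/13 + 4*(-7) = 4/13 - 28 = -360/13)
h(-157, 201) + H(213, A(2, -6)) = -360/13 + 2²*213 = -360/13 + 4*213 = -360/13 + 852 = 10716/13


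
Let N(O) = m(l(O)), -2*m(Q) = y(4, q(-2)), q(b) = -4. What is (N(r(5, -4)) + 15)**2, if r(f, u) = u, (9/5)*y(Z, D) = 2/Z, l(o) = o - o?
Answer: 286225/1296 ≈ 220.85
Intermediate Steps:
l(o) = 0
y(Z, D) = 10/(9*Z) (y(Z, D) = 5*(2/Z)/9 = 10/(9*Z))
m(Q) = -5/36 (m(Q) = -5/(9*4) = -1/2*5/18 = -5/36)
N(O) = -5/36
(N(r(5, -4)) + 15)**2 = (-5/36 + 15)**2 = (535/36)**2 = 286225/1296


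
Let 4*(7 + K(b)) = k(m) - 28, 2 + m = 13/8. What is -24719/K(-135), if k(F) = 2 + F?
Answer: 791008/435 ≈ 1818.4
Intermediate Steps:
m = -3/8 (m = -2 + 13/8 = -3/8 ≈ -0.37500)
K(b) = -435/32 (K(b) = -7 + ((2 - 3/8) - 28)/4 = -7 + (13/8 - 28)/4 = -7 + (¼)*(-211/8) = -7 - 211/32 = -435/32)
-24719/K(-135) = -24719/(-435/32) = -24719*(-32/435) = 791008/435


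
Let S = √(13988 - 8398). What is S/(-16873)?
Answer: -√5590/16873 ≈ -0.0044311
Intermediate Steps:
S = √5590 ≈ 74.766
S/(-16873) = √5590/(-16873) = √5590*(-1/16873) = -√5590/16873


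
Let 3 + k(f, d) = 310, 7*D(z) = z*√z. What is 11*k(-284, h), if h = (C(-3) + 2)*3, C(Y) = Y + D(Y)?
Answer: 3377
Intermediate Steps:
D(z) = z^(3/2)/7 (D(z) = (z*√z)/7 = z^(3/2)/7)
C(Y) = Y + Y^(3/2)/7
h = -3 - 9*I*√3/7 (h = ((-3 + (-3)^(3/2)/7) + 2)*3 = ((-3 + (-3*I*√3)/7) + 2)*3 = ((-3 - 3*I*√3/7) + 2)*3 = (-1 - 3*I*√3/7)*3 = -3 - 9*I*√3/7 ≈ -3.0 - 2.2269*I)
k(f, d) = 307 (k(f, d) = -3 + 310 = 307)
11*k(-284, h) = 11*307 = 3377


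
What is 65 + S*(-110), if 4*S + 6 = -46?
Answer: 1495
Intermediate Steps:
S = -13 (S = -3/2 + (1/4)*(-46) = -3/2 - 23/2 = -13)
65 + S*(-110) = 65 - 13*(-110) = 65 + 1430 = 1495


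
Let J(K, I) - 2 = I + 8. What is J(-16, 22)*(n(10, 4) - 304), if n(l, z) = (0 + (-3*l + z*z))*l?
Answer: -14208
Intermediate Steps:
J(K, I) = 10 + I (J(K, I) = 2 + (I + 8) = 2 + (8 + I) = 10 + I)
n(l, z) = l*(z² - 3*l) (n(l, z) = (0 + (-3*l + z²))*l = (0 + (z² - 3*l))*l = (z² - 3*l)*l = l*(z² - 3*l))
J(-16, 22)*(n(10, 4) - 304) = (10 + 22)*(10*(4² - 3*10) - 304) = 32*(10*(16 - 30) - 304) = 32*(10*(-14) - 304) = 32*(-140 - 304) = 32*(-444) = -14208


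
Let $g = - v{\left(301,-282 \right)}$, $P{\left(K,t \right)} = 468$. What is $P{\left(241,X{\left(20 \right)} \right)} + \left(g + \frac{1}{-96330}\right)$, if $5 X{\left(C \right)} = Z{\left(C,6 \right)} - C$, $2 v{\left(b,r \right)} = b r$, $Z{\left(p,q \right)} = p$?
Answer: $\frac{4133423969}{96330} \approx 42909.0$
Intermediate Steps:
$v{\left(b,r \right)} = \frac{b r}{2}$
$X{\left(C \right)} = 0$ ($X{\left(C \right)} = \frac{C - C}{5} = \frac{1}{5} \cdot 0 = 0$)
$g = 42441$ ($g = - \frac{301 \left(-282\right)}{2} = \left(-1\right) \left(-42441\right) = 42441$)
$P{\left(241,X{\left(20 \right)} \right)} + \left(g + \frac{1}{-96330}\right) = 468 + \left(42441 + \frac{1}{-96330}\right) = 468 + \left(42441 - \frac{1}{96330}\right) = 468 + \frac{4088341529}{96330} = \frac{4133423969}{96330}$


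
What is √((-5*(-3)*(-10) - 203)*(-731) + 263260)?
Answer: √521303 ≈ 722.01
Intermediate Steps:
√((-5*(-3)*(-10) - 203)*(-731) + 263260) = √((15*(-10) - 203)*(-731) + 263260) = √((-150 - 203)*(-731) + 263260) = √(-353*(-731) + 263260) = √(258043 + 263260) = √521303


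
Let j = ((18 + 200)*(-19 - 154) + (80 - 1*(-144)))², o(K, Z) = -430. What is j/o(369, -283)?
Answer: -140550010/43 ≈ -3.2686e+6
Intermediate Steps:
j = 1405500100 (j = (218*(-173) + (80 + 144))² = (-37714 + 224)² = (-37490)² = 1405500100)
j/o(369, -283) = 1405500100/(-430) = 1405500100*(-1/430) = -140550010/43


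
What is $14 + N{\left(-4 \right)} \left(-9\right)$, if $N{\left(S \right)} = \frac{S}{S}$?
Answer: $5$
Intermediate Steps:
$N{\left(S \right)} = 1$
$14 + N{\left(-4 \right)} \left(-9\right) = 14 + 1 \left(-9\right) = 14 - 9 = 5$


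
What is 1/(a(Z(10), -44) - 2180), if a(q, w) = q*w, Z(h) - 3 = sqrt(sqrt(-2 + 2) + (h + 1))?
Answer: -289/665506 + 11*sqrt(11)/1331012 ≈ -0.00040685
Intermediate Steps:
Z(h) = 3 + sqrt(1 + h) (Z(h) = 3 + sqrt(sqrt(-2 + 2) + (h + 1)) = 3 + sqrt(sqrt(0) + (1 + h)) = 3 + sqrt(0 + (1 + h)) = 3 + sqrt(1 + h))
1/(a(Z(10), -44) - 2180) = 1/((3 + sqrt(1 + 10))*(-44) - 2180) = 1/((3 + sqrt(11))*(-44) - 2180) = 1/((-132 - 44*sqrt(11)) - 2180) = 1/(-2312 - 44*sqrt(11))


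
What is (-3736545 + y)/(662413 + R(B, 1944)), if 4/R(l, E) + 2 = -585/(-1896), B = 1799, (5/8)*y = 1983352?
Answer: -3010206721/3540584845 ≈ -0.85020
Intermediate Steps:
y = 15866816/5 (y = (8/5)*1983352 = 15866816/5 ≈ 3.1734e+6)
R(l, E) = -2528/1069 (R(l, E) = 4/(-2 - 585/(-1896)) = 4/(-2 - 585*(-1/1896)) = 4/(-2 + 195/632) = 4/(-1069/632) = 4*(-632/1069) = -2528/1069)
(-3736545 + y)/(662413 + R(B, 1944)) = (-3736545 + 15866816/5)/(662413 - 2528/1069) = -2815909/(5*708116969/1069) = -2815909/5*1069/708116969 = -3010206721/3540584845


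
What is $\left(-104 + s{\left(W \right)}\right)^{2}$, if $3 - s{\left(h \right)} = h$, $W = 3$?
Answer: $10816$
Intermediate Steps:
$s{\left(h \right)} = 3 - h$
$\left(-104 + s{\left(W \right)}\right)^{2} = \left(-104 + \left(3 - 3\right)\right)^{2} = \left(-104 + 0\right)^{2} = \left(-104\right)^{2} = 10816$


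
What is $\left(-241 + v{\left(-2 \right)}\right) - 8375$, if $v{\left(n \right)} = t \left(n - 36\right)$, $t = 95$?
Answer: $-12226$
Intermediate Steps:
$v{\left(n \right)} = -3420 + 95 n$ ($v{\left(n \right)} = 95 \left(n - 36\right) = 95 \left(-36 + n\right) = -3420 + 95 n$)
$\left(-241 + v{\left(-2 \right)}\right) - 8375 = \left(-241 + \left(-3420 + 95 \left(-2\right)\right)\right) - 8375 = \left(-241 - 3610\right) - 8375 = -3851 - 8375 = -12226$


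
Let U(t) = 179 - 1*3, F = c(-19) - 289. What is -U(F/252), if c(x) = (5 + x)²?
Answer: -176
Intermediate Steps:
F = -93 (F = (5 - 19)² - 289 = (-14)² - 289 = 196 - 289 = -93)
U(t) = 176 (U(t) = 179 - 3 = 176)
-U(F/252) = -1*176 = -176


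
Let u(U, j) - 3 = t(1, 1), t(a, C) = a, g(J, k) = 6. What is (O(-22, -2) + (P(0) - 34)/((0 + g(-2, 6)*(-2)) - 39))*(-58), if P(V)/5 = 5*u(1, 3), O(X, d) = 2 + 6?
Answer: -6612/17 ≈ -388.94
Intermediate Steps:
O(X, d) = 8
u(U, j) = 4 (u(U, j) = 3 + 1 = 4)
P(V) = 100 (P(V) = 5*(5*4) = 5*20 = 100)
(O(-22, -2) + (P(0) - 34)/((0 + g(-2, 6)*(-2)) - 39))*(-58) = (8 + (100 - 34)/((0 + 6*(-2)) - 39))*(-58) = (8 + 66/((0 - 12) - 39))*(-58) = (8 + 66/(-12 - 39))*(-58) = (8 + 66/(-51))*(-58) = (8 + 66*(-1/51))*(-58) = (8 - 22/17)*(-58) = (114/17)*(-58) = -6612/17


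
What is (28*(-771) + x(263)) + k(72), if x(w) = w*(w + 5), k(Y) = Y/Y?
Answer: 48897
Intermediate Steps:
k(Y) = 1
x(w) = w*(5 + w)
(28*(-771) + x(263)) + k(72) = (28*(-771) + 263*(5 + 263)) + 1 = (-21588 + 263*268) + 1 = (-21588 + 70484) + 1 = 48896 + 1 = 48897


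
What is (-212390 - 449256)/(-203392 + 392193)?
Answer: -661646/188801 ≈ -3.5045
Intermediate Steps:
(-212390 - 449256)/(-203392 + 392193) = -661646/188801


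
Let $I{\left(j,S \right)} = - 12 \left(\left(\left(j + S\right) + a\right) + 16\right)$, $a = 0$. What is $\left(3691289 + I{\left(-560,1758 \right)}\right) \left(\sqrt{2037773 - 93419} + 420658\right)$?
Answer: $1546642102418 + 3676721 \sqrt{1944354} \approx 1.5518 \cdot 10^{12}$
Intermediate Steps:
$I{\left(j,S \right)} = -192 - 12 S - 12 j$ ($I{\left(j,S \right)} = - 12 \left(\left(\left(j + S\right) + 0\right) + 16\right) = - 12 \left(\left(\left(S + j\right) + 0\right) + 16\right) = - 12 \left(\left(S + j\right) + 16\right) = - 12 \left(16 + S + j\right) = -192 - 12 S - 12 j$)
$\left(3691289 + I{\left(-560,1758 \right)}\right) \left(\sqrt{2037773 - 93419} + 420658\right) = \left(3691289 - 14568\right) \left(\sqrt{2037773 - 93419} + 420658\right) = \left(3691289 - 14568\right) \left(\sqrt{1944354} + 420658\right) = \left(3691289 - 14568\right) \left(420658 + \sqrt{1944354}\right) = 3676721 \left(420658 + \sqrt{1944354}\right) = 1546642102418 + 3676721 \sqrt{1944354}$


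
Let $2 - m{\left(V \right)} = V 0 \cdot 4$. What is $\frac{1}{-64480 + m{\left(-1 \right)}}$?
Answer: $- \frac{1}{64478} \approx -1.5509 \cdot 10^{-5}$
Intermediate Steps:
$m{\left(V \right)} = 2$ ($m{\left(V \right)} = 2 - V 0 \cdot 4 = 2 - 0 \cdot 4 = 2 - 0 = 2 + 0 = 2$)
$\frac{1}{-64480 + m{\left(-1 \right)}} = \frac{1}{-64480 + 2} = \frac{1}{-64478} = - \frac{1}{64478}$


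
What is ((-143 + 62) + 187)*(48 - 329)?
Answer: -29786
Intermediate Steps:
((-143 + 62) + 187)*(48 - 329) = (-81 + 187)*(-281) = 106*(-281) = -29786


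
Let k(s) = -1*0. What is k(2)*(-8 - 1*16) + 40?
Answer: 40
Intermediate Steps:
k(s) = 0
k(2)*(-8 - 1*16) + 40 = 0*(-8 - 1*16) + 40 = 0*(-8 - 16) + 40 = 0*(-24) + 40 = 0 + 40 = 40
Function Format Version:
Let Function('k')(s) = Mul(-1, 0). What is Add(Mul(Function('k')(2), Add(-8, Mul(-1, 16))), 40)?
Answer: 40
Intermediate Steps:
Function('k')(s) = 0
Add(Mul(Function('k')(2), Add(-8, Mul(-1, 16))), 40) = Add(Mul(0, Add(-8, Mul(-1, 16))), 40) = Add(Mul(0, Add(-8, -16)), 40) = Add(Mul(0, -24), 40) = Add(0, 40) = 40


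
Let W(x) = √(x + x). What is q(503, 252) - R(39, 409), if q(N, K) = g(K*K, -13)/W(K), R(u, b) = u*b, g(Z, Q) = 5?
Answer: -15951 + 5*√14/84 ≈ -15951.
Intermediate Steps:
W(x) = √2*√x (W(x) = √(2*x) = √2*√x)
R(u, b) = b*u
q(N, K) = 5*√2/(2*√K) (q(N, K) = 5/((√2*√K)) = 5*(√2/(2*√K)) = 5*√2/(2*√K))
q(503, 252) - R(39, 409) = 5*√2/(2*√252) - 409*39 = 5*√2*(√7/42)/2 - 1*15951 = 5*√14/84 - 15951 = -15951 + 5*√14/84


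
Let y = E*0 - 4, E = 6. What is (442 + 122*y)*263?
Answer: -12098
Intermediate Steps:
y = -4 (y = 6*0 - 4 = 0 - 4 = -4)
(442 + 122*y)*263 = (442 + 122*(-4))*263 = (442 - 488)*263 = -46*263 = -12098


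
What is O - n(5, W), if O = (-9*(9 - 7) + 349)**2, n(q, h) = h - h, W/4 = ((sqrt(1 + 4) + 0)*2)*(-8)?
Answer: 109561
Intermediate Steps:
W = -64*sqrt(5) (W = 4*(((sqrt(1 + 4) + 0)*2)*(-8)) = 4*(((sqrt(5) + 0)*2)*(-8)) = 4*((sqrt(5)*2)*(-8)) = 4*((2*sqrt(5))*(-8)) = 4*(-16*sqrt(5)) = -64*sqrt(5) ≈ -143.11)
n(q, h) = 0
O = 109561 (O = (-9*2 + 349)**2 = (-18 + 349)**2 = 331**2 = 109561)
O - n(5, W) = 109561 - 1*0 = 109561 + 0 = 109561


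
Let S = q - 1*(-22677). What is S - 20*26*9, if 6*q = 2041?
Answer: 110023/6 ≈ 18337.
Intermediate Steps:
q = 2041/6 (q = (1/6)*2041 = 2041/6 ≈ 340.17)
S = 138103/6 (S = 2041/6 - 1*(-22677) = 2041/6 + 22677 = 138103/6 ≈ 23017.)
S - 20*26*9 = 138103/6 - 20*26*9 = 138103/6 - 520*9 = 138103/6 - 4680 = 110023/6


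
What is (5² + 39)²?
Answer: 4096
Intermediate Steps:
(5² + 39)² = (25 + 39)² = 64² = 4096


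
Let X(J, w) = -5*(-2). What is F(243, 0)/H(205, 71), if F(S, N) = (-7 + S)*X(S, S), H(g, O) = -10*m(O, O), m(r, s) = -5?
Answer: 236/5 ≈ 47.200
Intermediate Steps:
X(J, w) = 10
H(g, O) = 50 (H(g, O) = -10*(-5) = 50)
F(S, N) = -70 + 10*S (F(S, N) = (-7 + S)*10 = -70 + 10*S)
F(243, 0)/H(205, 71) = (-70 + 10*243)/50 = (-70 + 2430)*(1/50) = 2360*(1/50) = 236/5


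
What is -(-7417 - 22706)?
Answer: 30123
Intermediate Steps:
-(-7417 - 22706) = -1*(-30123) = 30123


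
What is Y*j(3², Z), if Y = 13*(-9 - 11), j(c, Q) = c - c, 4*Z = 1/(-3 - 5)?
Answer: 0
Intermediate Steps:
Z = -1/32 (Z = 1/(4*(-3 - 5)) = (¼)/(-8) = (¼)*(-⅛) = -1/32 ≈ -0.031250)
j(c, Q) = 0
Y = -260 (Y = 13*(-20) = -260)
Y*j(3², Z) = -260*0 = 0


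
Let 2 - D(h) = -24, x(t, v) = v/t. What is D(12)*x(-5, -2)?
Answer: 52/5 ≈ 10.400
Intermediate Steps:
D(h) = 26 (D(h) = 2 - 1*(-24) = 2 + 24 = 26)
D(12)*x(-5, -2) = 26*(-2/(-5)) = 26*(-2*(-⅕)) = 26*(⅖) = 52/5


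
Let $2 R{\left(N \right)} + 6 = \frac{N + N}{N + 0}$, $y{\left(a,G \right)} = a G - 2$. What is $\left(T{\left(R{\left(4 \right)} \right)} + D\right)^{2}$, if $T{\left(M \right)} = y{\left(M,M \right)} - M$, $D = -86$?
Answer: $6724$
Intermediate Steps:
$y{\left(a,G \right)} = -2 + G a$ ($y{\left(a,G \right)} = G a - 2 = -2 + G a$)
$R{\left(N \right)} = -2$ ($R{\left(N \right)} = -3 + \frac{\left(N + N\right) \frac{1}{N + 0}}{2} = -3 + \frac{2 N \frac{1}{N}}{2} = -3 + \frac{1}{2} \cdot 2 = -3 + 1 = -2$)
$T{\left(M \right)} = -2 + M^{2} - M$ ($T{\left(M \right)} = \left(-2 + M M\right) - M = \left(-2 + M^{2}\right) - M = -2 + M^{2} - M$)
$\left(T{\left(R{\left(4 \right)} \right)} + D\right)^{2} = \left(\left(-2 + \left(-2\right)^{2} - -2\right) - 86\right)^{2} = \left(\left(-2 + 4 + 2\right) - 86\right)^{2} = \left(4 - 86\right)^{2} = \left(-82\right)^{2} = 6724$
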